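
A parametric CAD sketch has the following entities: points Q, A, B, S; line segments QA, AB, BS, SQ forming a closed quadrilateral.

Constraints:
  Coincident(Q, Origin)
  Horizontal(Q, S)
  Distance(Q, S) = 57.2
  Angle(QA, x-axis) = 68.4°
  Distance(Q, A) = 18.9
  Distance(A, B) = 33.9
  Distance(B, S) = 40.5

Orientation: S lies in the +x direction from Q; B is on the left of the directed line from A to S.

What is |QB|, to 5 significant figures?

50.142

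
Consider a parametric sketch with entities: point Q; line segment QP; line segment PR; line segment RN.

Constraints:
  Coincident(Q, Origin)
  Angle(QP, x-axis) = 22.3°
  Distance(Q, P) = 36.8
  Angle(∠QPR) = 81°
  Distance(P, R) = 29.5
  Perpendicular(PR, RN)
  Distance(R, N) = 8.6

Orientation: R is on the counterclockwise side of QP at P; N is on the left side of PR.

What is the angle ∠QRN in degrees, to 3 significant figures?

33.2°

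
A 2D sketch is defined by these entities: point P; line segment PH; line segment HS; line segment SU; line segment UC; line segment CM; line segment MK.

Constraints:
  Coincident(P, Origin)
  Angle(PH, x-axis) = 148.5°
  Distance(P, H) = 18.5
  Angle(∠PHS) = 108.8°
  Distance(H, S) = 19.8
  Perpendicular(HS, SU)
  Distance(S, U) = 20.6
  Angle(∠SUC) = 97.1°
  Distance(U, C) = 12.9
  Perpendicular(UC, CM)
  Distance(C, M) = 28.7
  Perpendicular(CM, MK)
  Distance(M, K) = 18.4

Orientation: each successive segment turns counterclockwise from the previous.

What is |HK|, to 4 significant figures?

23.34

UC is perpendicular to CM, so CM runs at 122.6°; with |CM| = 28.7, M = (-22.44, 12.30). The perpendicularity gives MK at right angles to CM, so MK runs at -147.4°; with |MK| = 18.4, K = (-37.95, 2.384). Then |HK| = |K − H| = 23.34.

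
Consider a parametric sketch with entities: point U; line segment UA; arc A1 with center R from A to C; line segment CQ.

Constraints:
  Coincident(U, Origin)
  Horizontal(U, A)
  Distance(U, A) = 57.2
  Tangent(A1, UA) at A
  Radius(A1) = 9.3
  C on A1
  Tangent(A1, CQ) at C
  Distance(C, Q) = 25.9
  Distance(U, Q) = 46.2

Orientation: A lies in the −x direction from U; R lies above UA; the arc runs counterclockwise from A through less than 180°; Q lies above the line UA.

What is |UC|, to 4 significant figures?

49.23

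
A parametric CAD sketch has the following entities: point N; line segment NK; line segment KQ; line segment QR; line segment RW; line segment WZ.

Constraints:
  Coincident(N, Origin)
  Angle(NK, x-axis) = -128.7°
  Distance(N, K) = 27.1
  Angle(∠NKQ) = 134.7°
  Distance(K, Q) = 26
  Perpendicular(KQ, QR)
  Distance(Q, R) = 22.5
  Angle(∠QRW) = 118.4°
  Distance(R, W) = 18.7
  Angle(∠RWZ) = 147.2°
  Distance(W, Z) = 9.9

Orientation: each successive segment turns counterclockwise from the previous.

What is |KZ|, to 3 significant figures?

30.6

N is at the origin; NK runs at -128.7° with length 27.1, so K = (-16.9, -21.1). ∠NKQ = 134.7° gives KQ at -83.4° from the x-axis; with |KQ| = 26.0, Q = (-14.0, -47.0). KQ is perpendicular to QR, so QR runs at 6.60°; with |QR| = 22.5, R = (8.40, -44.4). ∠QRW = 118.4° gives RW at 68.2° from the x-axis; with |RW| = 18.7, W = (15.3, -27.0). ∠RWZ = 147.2° gives WZ at 101° from the x-axis; with |WZ| = 9.9, Z = (13.5, -17.3). Then |KZ| = |Z − K| = 30.6.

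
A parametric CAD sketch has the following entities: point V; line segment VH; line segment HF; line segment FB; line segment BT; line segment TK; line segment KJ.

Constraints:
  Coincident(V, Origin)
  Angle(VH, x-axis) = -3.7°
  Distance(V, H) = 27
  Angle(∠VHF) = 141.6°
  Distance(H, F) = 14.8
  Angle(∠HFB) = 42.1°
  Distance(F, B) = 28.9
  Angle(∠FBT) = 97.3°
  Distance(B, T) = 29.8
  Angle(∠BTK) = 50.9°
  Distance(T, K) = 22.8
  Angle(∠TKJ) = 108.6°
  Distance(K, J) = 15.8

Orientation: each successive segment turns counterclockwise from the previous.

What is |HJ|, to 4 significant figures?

9.771

V is at the origin; VH runs at -3.7° with length 27.0, so H = (26.94, -1.742). ∠VHF = 141.6° gives HF at 34.70° from the x-axis; with |HF| = 14.8, F = (39.11, 6.683). ∠HFB = 42.1° gives FB at 172.6° from the x-axis; with |FB| = 28.9, B = (10.45, 10.41). ∠FBT = 97.3° gives BT at -104.7° from the x-axis; with |BT| = 29.8, T = (2.890, -18.42). ∠BTK = 50.9° gives TK at 24.40° from the x-axis; with |TK| = 22.8, K = (23.65, -9.001). ∠TKJ = 108.6° gives KJ at 95.80° from the x-axis; with |KJ| = 15.8, J = (22.06, 6.718). Then |HJ| = |J − H| = 9.771.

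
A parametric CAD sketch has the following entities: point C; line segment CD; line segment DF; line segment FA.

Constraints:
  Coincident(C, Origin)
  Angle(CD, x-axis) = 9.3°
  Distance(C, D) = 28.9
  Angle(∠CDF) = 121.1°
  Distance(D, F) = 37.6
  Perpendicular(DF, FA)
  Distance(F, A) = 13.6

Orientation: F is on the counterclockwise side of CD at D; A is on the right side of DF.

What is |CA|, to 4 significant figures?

65.04

C is at the origin; CD runs at 9.3° with length 28.9, so D = 28.9·(cos 9.3°, sin 9.3°) = (28.52, 4.670). ∠CDF = 121.1°, so DF runs at 9.3° + (180° − 121.1°) = 68.20° from the x-axis; with |DF| = 37.6, F = D + 37.6·(cos 68.20°, sin 68.20°) = (42.48, 39.58). DF ⟂ FA; with |FA| = 13.6 on the right of DF, A = F + 13.6·(0.9285, -0.3714) = (55.11, 34.53). Then |CA| = |A − C| = 65.04.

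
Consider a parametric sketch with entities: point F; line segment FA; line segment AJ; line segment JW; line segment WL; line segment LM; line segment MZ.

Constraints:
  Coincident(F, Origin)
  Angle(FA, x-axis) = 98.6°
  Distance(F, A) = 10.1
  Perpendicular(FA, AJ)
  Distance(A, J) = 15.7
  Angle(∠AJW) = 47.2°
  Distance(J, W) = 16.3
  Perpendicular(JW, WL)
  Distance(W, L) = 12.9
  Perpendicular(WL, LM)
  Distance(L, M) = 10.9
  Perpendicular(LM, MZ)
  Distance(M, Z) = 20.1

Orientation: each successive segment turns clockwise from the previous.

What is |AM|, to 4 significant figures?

5.445

F is at the origin; FA runs at 98.6° with length 10.1, so A = (-1.510, 9.986). FA is perpendicular to AJ, so AJ runs at 8.600°; with |AJ| = 15.7, J = (14.01, 12.33). ∠AJW = 47.2° gives JW at -124.2° from the x-axis; with |JW| = 16.3, W = (4.851, -1.147). JW ⟂ WL, so WL runs at 145.8°; with |WL| = 12.9, L = (-5.818, 6.104). WL is perpendicular to LM, so LM runs at 55.80°; with |LM| = 10.9, M = (0.3086, 15.12). Then |AM| = |M − A| = 5.445.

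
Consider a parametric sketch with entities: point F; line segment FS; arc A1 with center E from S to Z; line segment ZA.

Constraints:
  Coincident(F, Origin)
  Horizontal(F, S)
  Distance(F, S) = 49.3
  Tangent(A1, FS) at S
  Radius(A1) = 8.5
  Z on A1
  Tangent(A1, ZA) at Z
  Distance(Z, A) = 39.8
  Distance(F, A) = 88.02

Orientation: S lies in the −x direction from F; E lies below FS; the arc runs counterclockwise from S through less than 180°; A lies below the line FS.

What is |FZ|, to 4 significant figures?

55.90

F is at the origin; F and S share the same y with |FS| = 49.3 and S on the −x side, so S = (-49.30, 0.000). The tangent condition forces ES to be normal to FS, so E = S + (0, -8.5) = (-49.30, -8.500). Since EZ ⟂ ZA (tangency), |EA| = √(8.5² + 39.8²) = 40.70 regardless of where Z sits on A1. So A lies on both circle(F, 88.02) and circle(E, 40.70); the below-FS intersection is A = (-81.38, -33.55). Z is the foot of the tangent from A: Z = (-55.82, -3.041).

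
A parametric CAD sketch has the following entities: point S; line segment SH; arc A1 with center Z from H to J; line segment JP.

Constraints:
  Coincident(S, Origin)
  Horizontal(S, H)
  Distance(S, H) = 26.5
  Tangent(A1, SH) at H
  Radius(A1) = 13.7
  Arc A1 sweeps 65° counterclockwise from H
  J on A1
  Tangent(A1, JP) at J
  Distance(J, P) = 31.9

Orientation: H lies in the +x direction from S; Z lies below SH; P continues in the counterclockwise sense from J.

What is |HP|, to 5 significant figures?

45.017

On A1, H sits at bearing 90° from Z; a 65° counterclockwise sweep puts J at bearing 155°, so J = Z + 13.7·(cos 155°, sin 155°) = (14.084, -7.9101). Tangency of A1 to JP means the radius ZJ is perpendicular to JP, so JP runs along (−sin 155°, cos 155°); with |JP| = 31.9, P = (0.60206, -36.821). Then |HP| = |P − H| = 45.017.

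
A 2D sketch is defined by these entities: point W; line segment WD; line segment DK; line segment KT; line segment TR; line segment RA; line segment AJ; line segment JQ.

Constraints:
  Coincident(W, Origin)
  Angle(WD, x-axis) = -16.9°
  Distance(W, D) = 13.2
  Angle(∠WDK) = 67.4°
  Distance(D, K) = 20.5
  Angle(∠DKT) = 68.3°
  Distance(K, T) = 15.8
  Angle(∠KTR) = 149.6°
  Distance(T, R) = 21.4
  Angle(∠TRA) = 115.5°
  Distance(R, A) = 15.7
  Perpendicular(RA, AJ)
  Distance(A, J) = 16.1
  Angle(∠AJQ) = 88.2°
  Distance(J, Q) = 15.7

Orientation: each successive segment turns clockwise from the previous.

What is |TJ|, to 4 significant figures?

25.12

W is at the origin; WD runs at -16.9° with length 13.2, so D = (12.63, -3.837). ∠WDK = 67.4° gives DK at -129.5° from the x-axis; with |DK| = 20.5, K = (-0.4097, -19.66). ∠DKT = 68.3° gives KT at 118.8° from the x-axis; with |KT| = 15.8, T = (-8.021, -5.810). ∠KTR = 149.6° gives TR at 88.40° from the x-axis; with |TR| = 21.4, R = (-7.424, 15.58). ∠TRA = 115.5° gives RA at 23.90° from the x-axis; with |RA| = 15.7, A = (6.930, 21.94). RA ⟂ AJ, so AJ runs at -66.10°; with |AJ| = 16.1, J = (13.45, 7.223). Then |TJ| = |J − T| = 25.12.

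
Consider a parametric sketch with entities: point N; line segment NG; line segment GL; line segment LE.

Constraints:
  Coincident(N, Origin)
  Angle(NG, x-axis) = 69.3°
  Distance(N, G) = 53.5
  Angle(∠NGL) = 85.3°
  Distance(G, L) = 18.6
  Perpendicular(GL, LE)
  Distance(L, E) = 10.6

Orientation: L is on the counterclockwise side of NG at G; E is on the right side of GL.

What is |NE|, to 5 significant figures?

65.482

∠NGL = 85.3°, so GL runs at 69.3° + (180° − 85.3°) = 164.00° from the x-axis; with |GL| = 18.6, L = G + 18.6·(cos 164.00°, sin 164.00°) = (1.0314, 55.173). GL is perpendicular to LE; with |LE| = 10.6 on the right of GL, E = L + 10.6·(0.27564, 0.96126) = (3.9532, 65.362). Then |NE| = |E − N| = 65.482.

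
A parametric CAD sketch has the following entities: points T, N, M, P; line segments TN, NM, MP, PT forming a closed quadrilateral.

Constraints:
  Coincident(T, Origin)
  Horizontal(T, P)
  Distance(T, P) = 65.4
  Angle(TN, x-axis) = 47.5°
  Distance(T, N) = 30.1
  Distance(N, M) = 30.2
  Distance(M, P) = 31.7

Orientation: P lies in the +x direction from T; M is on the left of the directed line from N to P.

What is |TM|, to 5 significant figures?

57.192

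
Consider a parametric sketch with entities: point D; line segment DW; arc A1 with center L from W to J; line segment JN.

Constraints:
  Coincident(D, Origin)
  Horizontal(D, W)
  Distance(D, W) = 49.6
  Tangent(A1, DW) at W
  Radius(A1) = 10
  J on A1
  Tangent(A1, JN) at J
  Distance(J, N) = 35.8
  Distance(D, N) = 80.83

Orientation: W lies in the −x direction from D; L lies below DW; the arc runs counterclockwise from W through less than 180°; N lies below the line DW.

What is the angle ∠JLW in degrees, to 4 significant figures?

73.45°

D is at the origin; DW is horizontal with |DW| = 49.6 and W on the −x side, so W = (-49.60, 0.000). A1 meets DW tangentially, so LW is at right angles to DW, so L = W + (0, -10) = (-49.60, -10.00). Since LJ ⟂ JN (tangency), |LN| = √(10.0² + 35.8²) = 37.17 regardless of where J sits on A1. So N lies on both circle(D, 80.83) and circle(L, 37.17); the below-DW intersection is N = (-69.38, -41.47). J is the foot of the tangent from N: J = (-59.19, -7.152).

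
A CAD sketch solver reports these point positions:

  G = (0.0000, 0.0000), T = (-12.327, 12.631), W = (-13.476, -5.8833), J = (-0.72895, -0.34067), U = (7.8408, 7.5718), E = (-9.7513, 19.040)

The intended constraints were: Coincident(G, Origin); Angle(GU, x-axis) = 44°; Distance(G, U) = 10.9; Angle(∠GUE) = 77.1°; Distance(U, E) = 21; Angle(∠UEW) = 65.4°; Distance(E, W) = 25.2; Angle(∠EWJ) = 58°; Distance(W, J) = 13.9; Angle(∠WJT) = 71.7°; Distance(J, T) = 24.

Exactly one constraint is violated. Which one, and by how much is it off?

Distance(J, T) = 24 — off by 6.60.

G = (0.00, 0.00) ✓; GU at 44.00° ✓; |GU| = 10.90 ✓; ∠GUE = 77.10° ✓; |UE| = 21.00 ✓; ∠UEW = 65.40° ✓; |EW| = 25.20 ✓; ∠EWJ = 58.00° ✓; |WJ| = 13.90 ✓; ∠WJT = 71.70° ✓; |JT| = 17.40 ✗.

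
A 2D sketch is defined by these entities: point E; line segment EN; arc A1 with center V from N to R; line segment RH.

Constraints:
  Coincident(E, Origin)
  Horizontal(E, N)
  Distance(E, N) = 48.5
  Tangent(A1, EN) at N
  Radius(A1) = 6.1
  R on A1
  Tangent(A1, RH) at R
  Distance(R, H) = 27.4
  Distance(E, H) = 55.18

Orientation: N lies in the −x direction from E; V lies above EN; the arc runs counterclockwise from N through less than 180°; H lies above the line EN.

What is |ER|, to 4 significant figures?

42.88

E is at the origin; E and N share the same y with |EN| = 48.5 and N on the −x side, so N = (-48.50, 0.000). The tangent condition forces VN to be normal to EN, so V = N + (0, 6.1) = (-48.50, 6.100). Since VR ⟂ RH (tangency), |VH| = √(6.1² + 27.4²) = 28.07 regardless of where R sits on A1. So H lies on both circle(E, 55.18) and circle(V, 28.07); the above-EN intersection is H = (-43.66, 33.75). R is the foot of the tangent from H: R = (-42.41, 6.378).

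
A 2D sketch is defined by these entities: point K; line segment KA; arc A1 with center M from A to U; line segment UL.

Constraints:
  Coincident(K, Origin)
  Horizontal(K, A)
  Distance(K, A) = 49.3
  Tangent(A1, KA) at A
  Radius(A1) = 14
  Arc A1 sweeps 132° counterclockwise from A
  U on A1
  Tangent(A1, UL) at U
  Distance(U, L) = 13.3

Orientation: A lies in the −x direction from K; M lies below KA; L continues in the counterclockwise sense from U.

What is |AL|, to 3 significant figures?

33.3

K is at the origin; K and A share the same y with |KA| = 49.3 and A on the −x side, so A = (-49.3, 0.00). Tangency of A1 to KA means the radius MA is perpendicular to KA, so M = A + (0, -14) = (-49.3, -14.0). On A1, A sits at bearing 90° from M; a 132° counterclockwise sweep puts U at bearing 222°, so U = M + 14.0·(cos 222°, sin 222°) = (-59.7, -23.4). Tangency of A1 to UL means the radius MU is perpendicular to UL, so UL runs along (−sin 222°, cos 222°); with |UL| = 13.3, L = (-50.8, -33.3). Then |AL| = |L − A| = 33.3.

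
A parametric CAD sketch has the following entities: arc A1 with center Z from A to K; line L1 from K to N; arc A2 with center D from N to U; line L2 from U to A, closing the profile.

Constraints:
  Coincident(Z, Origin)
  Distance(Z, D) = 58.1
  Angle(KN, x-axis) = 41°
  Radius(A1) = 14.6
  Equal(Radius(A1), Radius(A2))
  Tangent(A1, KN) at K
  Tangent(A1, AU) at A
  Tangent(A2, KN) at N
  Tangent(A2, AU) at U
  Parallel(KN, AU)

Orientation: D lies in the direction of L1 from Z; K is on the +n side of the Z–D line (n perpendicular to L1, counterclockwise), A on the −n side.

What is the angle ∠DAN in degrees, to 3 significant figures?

12.6°

The slot axis is L1's direction at 41.0°, so u = (cos 41.0°, sin 41.0°) = (0.755, 0.656) and n = (−sin 41.0°, cos 41.0°) = (-0.656, 0.755). Z is at the origin and D lies 58.1 along u from Z, so D = 58.1·u = (43.8, 38.1). Tangency of A1 to both parallel lines with radius 14.6 puts K and A at Z ± 14.6·n: K = (-9.58, 11.0), A = (9.58, -11.0). Equal radii place N and U the same way about D: N = D + 14.6·n = (34.3, 49.1), U = D − 14.6·n = (53.4, 27.1). Then cos ∠DAN = AD·AN / (|AD||AN|), giving 12.6°.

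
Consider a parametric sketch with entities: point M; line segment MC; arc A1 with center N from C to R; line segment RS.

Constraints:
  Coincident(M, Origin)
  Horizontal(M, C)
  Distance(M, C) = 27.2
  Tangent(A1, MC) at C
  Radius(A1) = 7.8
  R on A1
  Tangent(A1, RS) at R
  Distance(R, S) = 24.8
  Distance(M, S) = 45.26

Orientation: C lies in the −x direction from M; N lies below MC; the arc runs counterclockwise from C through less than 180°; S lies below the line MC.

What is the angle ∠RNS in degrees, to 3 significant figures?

72.5°

Checks: |NC| = 7.800 ✓; |NR| = 7.800 ✓; ∠(NR, RS) = 90.00° ✓; |RS| = 24.80 ✓; |MS| = 45.26 ✓.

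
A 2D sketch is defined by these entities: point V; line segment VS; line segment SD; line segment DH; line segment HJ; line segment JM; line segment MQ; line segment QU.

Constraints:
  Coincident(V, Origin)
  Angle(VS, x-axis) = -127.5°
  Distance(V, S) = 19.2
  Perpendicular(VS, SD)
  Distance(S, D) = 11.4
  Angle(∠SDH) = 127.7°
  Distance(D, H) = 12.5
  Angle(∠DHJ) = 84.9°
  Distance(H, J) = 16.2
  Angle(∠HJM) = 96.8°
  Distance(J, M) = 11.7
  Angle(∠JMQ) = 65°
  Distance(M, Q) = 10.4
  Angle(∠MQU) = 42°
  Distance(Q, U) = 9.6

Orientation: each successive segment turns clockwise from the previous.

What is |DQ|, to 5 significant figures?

7.7551

∠HJM = 96.8° gives JM at -88.100° from the x-axis; with |JM| = 11.7, M = (-4.2474, -8.8699). ∠JMQ = 65.0° gives MQ at 156.90° from the x-axis; with |MQ| = 10.4, Q = (-13.814, -4.7896). Then |DQ| = |Q − D| = 7.7551.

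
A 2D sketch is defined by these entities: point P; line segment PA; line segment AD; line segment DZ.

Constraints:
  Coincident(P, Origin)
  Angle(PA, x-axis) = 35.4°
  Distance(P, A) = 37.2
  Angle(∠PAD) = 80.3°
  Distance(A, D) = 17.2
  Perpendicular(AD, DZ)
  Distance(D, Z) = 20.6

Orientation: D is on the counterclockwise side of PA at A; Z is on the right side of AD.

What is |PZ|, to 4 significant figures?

58.30

∠PAD = 80.3°, so AD runs at 35.4° + (180° − 80.3°) = 135.1° from the x-axis; with |AD| = 17.2, D = A + 17.2·(cos 135.1°, sin 135.1°) = (18.14, 33.69). AD ⟂ DZ; with |DZ| = 20.6 on the right of AD, Z = D + 20.6·(0.7059, 0.7083) = (32.68, 48.28). Then |PZ| = |Z − P| = 58.30.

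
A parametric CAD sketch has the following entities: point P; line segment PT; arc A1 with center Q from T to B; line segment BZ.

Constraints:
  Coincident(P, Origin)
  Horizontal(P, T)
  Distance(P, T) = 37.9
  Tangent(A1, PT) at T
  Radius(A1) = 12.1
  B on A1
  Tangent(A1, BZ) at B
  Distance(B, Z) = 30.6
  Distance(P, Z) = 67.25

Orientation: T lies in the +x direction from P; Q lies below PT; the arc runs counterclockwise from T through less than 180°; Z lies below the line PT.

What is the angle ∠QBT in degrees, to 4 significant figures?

20.48°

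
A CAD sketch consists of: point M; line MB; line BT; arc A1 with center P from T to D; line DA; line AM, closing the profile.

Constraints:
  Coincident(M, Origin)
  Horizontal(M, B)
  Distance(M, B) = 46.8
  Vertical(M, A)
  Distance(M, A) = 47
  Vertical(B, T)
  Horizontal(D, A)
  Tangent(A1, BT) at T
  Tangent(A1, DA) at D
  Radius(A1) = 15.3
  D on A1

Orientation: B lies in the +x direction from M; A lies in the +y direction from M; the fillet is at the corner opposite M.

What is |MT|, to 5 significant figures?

56.525

The virtual corner opposite M is at (46.800, 47.000). Tangency of A1 to BT means the radius PT is perpendicular to BT and A1 meets DA tangentially, so PD is at right angles to DA, with radius 15.3, so the center P sits 15.3 in from both sides at P = (31.500, 31.700). That places the tangent points at T = (46.800, 31.700) on BT and D = (31.500, 47.000) on DA. Then |MT| = |T − M| = 56.525.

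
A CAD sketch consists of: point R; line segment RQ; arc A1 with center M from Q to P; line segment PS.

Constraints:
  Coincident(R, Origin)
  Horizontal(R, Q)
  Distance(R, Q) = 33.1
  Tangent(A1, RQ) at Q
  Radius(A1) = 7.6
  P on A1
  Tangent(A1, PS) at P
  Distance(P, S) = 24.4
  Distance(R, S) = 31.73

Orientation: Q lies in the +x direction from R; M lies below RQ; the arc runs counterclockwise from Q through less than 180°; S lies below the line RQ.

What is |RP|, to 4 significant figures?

26.51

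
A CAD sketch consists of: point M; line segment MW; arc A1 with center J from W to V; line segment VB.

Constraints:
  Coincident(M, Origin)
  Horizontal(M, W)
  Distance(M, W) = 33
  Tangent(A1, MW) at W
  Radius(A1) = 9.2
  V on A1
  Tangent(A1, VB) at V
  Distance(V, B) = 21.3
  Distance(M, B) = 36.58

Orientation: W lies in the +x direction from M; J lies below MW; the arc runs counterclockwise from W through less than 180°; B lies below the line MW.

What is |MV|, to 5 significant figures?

25.240

Checks: |JV| = 9.200 ✓; ∠(JV, VB) = 90.00° ✓; |VB| = 21.30 ✓; |MB| = 36.58 ✓.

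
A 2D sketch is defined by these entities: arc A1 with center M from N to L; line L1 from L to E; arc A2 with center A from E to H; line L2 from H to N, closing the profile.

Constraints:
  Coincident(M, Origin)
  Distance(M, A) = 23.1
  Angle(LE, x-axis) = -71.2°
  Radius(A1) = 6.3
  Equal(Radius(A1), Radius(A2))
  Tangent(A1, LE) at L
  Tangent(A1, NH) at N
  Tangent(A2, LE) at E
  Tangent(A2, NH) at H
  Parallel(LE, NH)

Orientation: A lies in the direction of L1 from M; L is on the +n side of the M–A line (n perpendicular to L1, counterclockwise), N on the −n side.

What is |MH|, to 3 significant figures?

23.9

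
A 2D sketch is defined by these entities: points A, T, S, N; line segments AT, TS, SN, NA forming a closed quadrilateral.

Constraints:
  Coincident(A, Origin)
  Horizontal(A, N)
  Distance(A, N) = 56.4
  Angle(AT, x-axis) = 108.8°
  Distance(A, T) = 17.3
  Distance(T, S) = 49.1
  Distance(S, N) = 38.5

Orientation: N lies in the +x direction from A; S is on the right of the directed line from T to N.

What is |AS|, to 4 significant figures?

33.31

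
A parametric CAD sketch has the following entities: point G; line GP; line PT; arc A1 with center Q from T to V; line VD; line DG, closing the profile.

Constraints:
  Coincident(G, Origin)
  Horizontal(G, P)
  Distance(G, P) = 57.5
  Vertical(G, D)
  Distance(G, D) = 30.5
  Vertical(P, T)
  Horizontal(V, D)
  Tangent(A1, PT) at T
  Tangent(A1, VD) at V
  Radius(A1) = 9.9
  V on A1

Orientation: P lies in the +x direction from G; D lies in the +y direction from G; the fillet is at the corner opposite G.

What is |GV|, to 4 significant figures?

56.53

The virtual corner opposite G is at (57.50, 30.50). The tangent condition forces QT to be normal to PT and since A1 is tangent to VD there, QV ⟂ VD, with radius 9.9, so the center Q sits 9.9 in from both sides at Q = (47.60, 20.60). That places the tangent points at T = (57.50, 20.60) on PT and V = (47.60, 30.50) on VD. Then |GV| = |V − G| = 56.53.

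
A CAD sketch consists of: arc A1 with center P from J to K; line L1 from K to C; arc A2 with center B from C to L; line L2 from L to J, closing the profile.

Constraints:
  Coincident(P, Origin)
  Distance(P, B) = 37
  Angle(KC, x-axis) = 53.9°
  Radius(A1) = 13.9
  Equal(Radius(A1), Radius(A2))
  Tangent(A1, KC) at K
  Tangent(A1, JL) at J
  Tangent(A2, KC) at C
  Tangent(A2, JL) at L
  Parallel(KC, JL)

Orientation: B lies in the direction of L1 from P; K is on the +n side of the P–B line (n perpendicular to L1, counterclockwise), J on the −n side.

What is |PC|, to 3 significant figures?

39.5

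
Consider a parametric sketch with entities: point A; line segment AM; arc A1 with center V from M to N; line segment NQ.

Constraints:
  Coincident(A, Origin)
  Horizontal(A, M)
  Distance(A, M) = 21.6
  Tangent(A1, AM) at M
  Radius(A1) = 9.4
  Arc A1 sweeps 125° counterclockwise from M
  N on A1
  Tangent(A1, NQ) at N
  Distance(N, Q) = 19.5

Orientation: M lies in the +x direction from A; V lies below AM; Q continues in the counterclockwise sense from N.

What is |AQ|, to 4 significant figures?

39.70

On A1, M sits at bearing 90° from V; a 125° counterclockwise sweep puts N at bearing 215°, so N = V + 9.4·(cos 215°, sin 215°) = (13.90, -14.79). A1 meets NQ tangentially, so VN is at right angles to NQ, so NQ runs along (−sin 215°, cos 215°); with |NQ| = 19.5, Q = (25.08, -30.77). Then |AQ| = |Q − A| = 39.70.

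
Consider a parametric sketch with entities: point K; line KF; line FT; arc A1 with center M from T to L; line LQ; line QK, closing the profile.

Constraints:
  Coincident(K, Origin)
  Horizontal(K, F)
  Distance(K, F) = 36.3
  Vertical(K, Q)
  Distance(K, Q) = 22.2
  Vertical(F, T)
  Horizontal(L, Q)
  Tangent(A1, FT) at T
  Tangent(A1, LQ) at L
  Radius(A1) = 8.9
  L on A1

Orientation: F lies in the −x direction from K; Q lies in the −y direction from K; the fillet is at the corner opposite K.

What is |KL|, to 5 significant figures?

35.265

K is at the origin; K and F share the same y with |KF| = 36.3 and F on the −x side, so F = (-36.300, 0.0000). K and Q share the same x with |KQ| = 22.2 and Q on the −y side, so Q = (0.0000, -22.200). The virtual corner opposite K is at (-36.300, -22.200). Since A1 is tangent to FT there, MT ⟂ FT and A1 meets LQ tangentially, so ML is at right angles to LQ, with radius 8.9, so the center M sits 8.9 in from both sides at M = (-27.400, -13.300). That places the tangent points at T = (-36.300, -13.300) on FT and L = (-27.400, -22.200) on LQ. Then |KL| = |L − K| = 35.265.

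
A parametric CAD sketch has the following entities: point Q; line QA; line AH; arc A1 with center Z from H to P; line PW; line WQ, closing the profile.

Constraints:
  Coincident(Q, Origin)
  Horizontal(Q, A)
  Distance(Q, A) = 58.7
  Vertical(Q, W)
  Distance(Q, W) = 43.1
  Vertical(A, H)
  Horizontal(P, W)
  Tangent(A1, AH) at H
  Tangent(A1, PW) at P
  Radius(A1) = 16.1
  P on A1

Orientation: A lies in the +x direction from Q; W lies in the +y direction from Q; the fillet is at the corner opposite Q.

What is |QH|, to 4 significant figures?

64.61

Q is at the origin; Q and A share the same y with |QA| = 58.7 and A on the +x side, so A = (58.70, 0.000). Q and W share the same x with |QW| = 43.1 and W on the +y side, so W = (0.000, 43.10). The virtual corner opposite Q is at (58.70, 43.10). Tangency of A1 to AH means the radius ZH is perpendicular to AH and A1 meets PW tangentially, so ZP is at right angles to PW, with radius 16.1, so the center Z sits 16.1 in from both sides at Z = (42.60, 27.00). That places the tangent points at H = (58.70, 27.00) on AH and P = (42.60, 43.10) on PW. Then |QH| = |H − Q| = 64.61.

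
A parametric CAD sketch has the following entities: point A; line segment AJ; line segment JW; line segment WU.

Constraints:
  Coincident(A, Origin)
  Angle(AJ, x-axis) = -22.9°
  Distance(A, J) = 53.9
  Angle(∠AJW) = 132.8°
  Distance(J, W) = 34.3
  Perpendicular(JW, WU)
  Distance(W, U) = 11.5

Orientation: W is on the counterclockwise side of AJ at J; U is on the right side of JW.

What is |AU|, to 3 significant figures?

87.4

∠AJW = 132.8°, so JW runs at -22.9° + (180° − 132.8°) = 24.3° from the x-axis; with |JW| = 34.3, W = J + 34.3·(cos 24.3°, sin 24.3°) = (80.9, -6.86). JW is perpendicular to WU; with |WU| = 11.5 on the right of JW, U = W + 11.5·(0.412, -0.911) = (85.6, -17.3). Then |AU| = |U − A| = 87.4.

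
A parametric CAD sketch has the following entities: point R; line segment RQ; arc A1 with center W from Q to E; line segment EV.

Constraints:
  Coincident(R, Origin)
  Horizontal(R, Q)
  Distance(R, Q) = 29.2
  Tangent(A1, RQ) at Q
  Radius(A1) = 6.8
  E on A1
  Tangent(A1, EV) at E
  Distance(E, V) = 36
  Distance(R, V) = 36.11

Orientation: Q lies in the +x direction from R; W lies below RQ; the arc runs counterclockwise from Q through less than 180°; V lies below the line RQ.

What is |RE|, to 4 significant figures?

23.46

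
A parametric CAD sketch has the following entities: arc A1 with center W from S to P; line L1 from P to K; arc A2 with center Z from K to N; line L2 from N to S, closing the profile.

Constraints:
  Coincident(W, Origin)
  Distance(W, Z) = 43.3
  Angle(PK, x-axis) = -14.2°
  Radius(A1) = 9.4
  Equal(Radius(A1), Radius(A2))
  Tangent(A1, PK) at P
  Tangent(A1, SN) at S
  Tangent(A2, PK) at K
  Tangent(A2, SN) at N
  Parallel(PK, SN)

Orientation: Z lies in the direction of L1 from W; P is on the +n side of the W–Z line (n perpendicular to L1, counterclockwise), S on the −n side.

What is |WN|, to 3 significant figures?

44.3

The slot axis is L1's direction at -14.2°, so u = (cos -14.2°, sin -14.2°) = (0.969, -0.245) and n = (−sin -14.2°, cos -14.2°) = (0.245, 0.969). W is at the origin and Z lies 43.3 along u from W, so Z = 43.3·u = (42.0, -10.6). Tangency of A1 to both parallel lines with radius 9.4 puts P and S at W ± 9.4·n: P = (2.31, 9.11), S = (-2.31, -9.11). Equal radii place K and N the same way about Z: K = Z + 9.4·n = (44.3, -1.51), N = Z − 9.4·n = (39.7, -19.7). Then |WN| = |N − W| = 44.3.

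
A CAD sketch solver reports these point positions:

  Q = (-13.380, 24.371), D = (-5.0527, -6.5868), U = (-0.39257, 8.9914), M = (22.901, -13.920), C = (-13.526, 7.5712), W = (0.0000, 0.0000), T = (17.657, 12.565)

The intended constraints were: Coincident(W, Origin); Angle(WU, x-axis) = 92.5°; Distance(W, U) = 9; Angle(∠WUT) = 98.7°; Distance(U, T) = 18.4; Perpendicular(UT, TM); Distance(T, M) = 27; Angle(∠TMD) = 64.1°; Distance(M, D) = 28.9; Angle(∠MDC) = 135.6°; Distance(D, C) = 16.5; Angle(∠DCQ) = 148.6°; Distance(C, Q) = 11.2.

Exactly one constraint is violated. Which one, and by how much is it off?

Distance(C, Q) = 11.2 — off by 5.60.

W = (0.00, 0.00) ✓; WU at 92.50° ✓; |WU| = 9.000 ✓; ∠WUT = 98.70° ✓; |UT| = 18.40 ✓; ∠(UT, TM) = 90.00° ✓; |TM| = 27.00 ✓; ∠TMD = 64.10° ✓; |MD| = 28.90 ✓; ∠MDC = 135.6° ✓; |DC| = 16.50 ✓; ∠DCQ = 148.6° ✓; |CQ| = 16.80 ✗.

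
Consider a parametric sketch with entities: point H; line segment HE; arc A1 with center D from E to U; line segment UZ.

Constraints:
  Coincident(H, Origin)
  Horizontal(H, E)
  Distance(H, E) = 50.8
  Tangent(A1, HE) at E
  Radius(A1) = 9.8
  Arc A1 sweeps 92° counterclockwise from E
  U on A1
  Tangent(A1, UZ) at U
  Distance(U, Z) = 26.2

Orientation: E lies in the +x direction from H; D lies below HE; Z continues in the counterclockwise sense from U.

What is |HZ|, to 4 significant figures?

55.47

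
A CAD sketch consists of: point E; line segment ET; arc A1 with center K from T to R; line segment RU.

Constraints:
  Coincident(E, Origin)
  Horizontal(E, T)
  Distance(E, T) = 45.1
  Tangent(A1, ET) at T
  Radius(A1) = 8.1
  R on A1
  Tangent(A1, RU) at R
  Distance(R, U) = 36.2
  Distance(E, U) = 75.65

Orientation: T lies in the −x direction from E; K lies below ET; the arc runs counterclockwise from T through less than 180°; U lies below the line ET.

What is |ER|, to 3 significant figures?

53.1

Checks: |KT| = 8.100 ✓; |KR| = 8.100 ✓; ∠(KR, RU) = 90.00° ✓; |RU| = 36.20 ✓; |EU| = 75.65 ✓.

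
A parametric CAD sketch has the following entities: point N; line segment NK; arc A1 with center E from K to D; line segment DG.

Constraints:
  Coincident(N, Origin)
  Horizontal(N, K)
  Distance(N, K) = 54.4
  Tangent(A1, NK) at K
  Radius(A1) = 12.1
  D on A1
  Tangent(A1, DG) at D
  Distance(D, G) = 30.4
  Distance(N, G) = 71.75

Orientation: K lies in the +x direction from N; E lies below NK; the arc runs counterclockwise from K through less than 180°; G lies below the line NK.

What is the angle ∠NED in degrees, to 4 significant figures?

37.16°

N is at the origin; NK is horizontal with |NK| = 54.4 and K on the +x side, so K = (54.40, 0.000). Tangency of A1 to NK means the radius EK is perpendicular to NK, so E = K + (0, -12.1) = (54.40, -12.10). Since ED ⟂ DG (tangency), |EG| = √(12.1² + 30.4²) = 32.72 regardless of where D sits on A1. So G lies on both circle(N, 71.75) and circle(E, 32.72); the below-NK intersection is G = (56.06, -44.78). D is the foot of the tangent from G: D = (43.40, -17.14).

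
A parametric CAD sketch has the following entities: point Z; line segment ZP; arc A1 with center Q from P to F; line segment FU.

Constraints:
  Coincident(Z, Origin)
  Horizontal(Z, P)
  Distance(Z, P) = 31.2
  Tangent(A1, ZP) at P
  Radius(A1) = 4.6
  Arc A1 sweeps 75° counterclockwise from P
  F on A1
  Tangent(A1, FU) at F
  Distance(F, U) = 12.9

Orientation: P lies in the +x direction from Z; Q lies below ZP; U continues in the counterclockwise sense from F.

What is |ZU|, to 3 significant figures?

28.3

On A1, P sits at bearing 90° from Q; a 75° counterclockwise sweep puts F at bearing 165°, so F = Q + 4.6·(cos 165°, sin 165°) = (26.8, -3.41). A1 meets FU tangentially, so QF is at right angles to FU, so FU runs along (−sin 165°, cos 165°); with |FU| = 12.9, U = (23.4, -15.9). Then |ZU| = |U − Z| = 28.3.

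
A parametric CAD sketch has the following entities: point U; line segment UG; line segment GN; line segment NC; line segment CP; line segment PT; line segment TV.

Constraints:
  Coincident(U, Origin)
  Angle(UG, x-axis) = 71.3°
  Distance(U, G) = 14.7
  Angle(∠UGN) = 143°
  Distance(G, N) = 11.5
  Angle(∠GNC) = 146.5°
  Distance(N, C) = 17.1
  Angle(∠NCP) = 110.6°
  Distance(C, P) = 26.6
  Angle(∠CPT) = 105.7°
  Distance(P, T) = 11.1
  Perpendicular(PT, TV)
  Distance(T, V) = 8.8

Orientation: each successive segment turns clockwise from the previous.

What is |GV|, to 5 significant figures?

28.362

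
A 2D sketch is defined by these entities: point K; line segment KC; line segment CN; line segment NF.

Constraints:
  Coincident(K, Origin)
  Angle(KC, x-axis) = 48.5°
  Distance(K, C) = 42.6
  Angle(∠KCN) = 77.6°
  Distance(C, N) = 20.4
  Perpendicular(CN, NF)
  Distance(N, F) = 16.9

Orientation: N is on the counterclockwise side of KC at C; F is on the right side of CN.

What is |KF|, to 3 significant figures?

59.6

∠KCN = 77.6°, so CN runs at 48.5° + (180° − 77.6°) = 151° from the x-axis; with |CN| = 20.4, N = C + 20.4·(cos 151°, sin 151°) = (10.4, 41.8). The perpendicularity gives NF at right angles to CN; with |NF| = 16.9 on the right of CN, F = N + 16.9·(0.486, 0.874) = (18.6, 56.6). Then |KF| = |F − K| = 59.6.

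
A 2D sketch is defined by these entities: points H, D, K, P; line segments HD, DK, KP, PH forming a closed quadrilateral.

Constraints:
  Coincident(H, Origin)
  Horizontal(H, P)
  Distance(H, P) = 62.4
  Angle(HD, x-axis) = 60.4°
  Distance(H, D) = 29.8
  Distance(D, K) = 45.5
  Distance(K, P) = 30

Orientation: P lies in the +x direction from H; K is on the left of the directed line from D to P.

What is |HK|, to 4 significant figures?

67.08

H is at the origin; H and P share the same y with |HP| = 62.4 and P in +x, so P = (62.4, 0). HD runs at 60.4° with |HD| = 29.8, so D = (14.72, 25.91). K is determined by |DK| = 45.5 and |KP| = 30.0 together: it lies at the intersection of circle(D, 45.5) and circle(P, 30.0). With |DP| = 54.27, the foot of the radical line on DP is 37.92 from D and the perpendicular offset is √(45.5² − 37.92²) = 25.15. Taking the left-of-DP solution: K = (60.04, 29.91).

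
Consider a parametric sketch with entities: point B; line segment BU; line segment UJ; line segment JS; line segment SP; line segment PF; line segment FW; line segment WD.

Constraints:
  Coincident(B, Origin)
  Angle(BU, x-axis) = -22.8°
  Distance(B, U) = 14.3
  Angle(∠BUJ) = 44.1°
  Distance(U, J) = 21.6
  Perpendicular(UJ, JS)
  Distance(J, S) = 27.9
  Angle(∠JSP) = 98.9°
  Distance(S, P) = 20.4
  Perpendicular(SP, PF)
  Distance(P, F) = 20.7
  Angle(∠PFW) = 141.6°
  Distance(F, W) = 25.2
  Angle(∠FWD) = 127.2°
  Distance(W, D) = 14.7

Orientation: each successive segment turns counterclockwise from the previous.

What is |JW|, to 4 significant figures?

15.75

B is at the origin; BU runs at -22.8° with length 14.3, so U = (13.18, -5.541). ∠BUJ = 44.1° gives UJ at 113.1° from the x-axis; with |UJ| = 21.6, J = (4.708, 14.33). UJ ⟂ JS, so JS runs at -156.9°; with |JS| = 27.9, S = (-20.95, 3.380). ∠JSP = 98.9° gives SP at -75.80° from the x-axis; with |SP| = 20.4, P = (-15.95, -16.40). SP is perpendicular to PF, so PF runs at 14.20°; with |PF| = 20.7, F = (4.117, -11.32). ∠PFW = 141.6° gives FW at 52.60° from the x-axis; with |FW| = 25.2, W = (19.42, 8.701). Then |JW| = |W − J| = 15.75.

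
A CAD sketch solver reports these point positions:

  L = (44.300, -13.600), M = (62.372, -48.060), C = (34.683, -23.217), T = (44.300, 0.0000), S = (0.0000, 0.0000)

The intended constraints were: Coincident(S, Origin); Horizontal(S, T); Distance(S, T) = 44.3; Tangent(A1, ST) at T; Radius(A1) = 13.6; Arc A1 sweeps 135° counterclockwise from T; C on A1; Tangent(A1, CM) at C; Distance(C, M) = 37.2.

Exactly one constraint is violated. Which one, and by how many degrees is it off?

Tangent(A1, CM) at C — off by 3.10°.

S = (0.00, 0.00) ✓; S.y = 0.00, T.y = 0.00 ✓; |ST| = 44.30 ✓; ∠(LT, TS) = 90.00° ✓; |LT| = 13.60 ✓; bearing(L→C) − bearing(L→T) = 135.0° ✓; |LC| = 13.60 ✓; ∠(LC, CM) = 86.90° ✗; |CM| = 37.20 ✓.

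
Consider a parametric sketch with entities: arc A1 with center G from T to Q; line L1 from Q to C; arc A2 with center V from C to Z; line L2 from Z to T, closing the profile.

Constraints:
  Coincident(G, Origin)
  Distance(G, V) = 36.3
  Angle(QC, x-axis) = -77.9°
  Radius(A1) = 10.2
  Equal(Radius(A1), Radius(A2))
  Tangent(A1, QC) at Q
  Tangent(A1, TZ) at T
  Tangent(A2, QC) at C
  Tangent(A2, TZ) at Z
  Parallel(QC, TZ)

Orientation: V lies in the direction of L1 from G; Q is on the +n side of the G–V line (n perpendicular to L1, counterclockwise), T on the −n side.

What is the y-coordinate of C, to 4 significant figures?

-33.36

The slot axis is L1's direction at -77.9°, so u = (cos -77.9°, sin -77.9°) = (0.2096, -0.9778) and n = (−sin -77.9°, cos -77.9°) = (0.9778, 0.2096). G is at the origin and V lies 36.3 along u from G, so V = 36.3·u = (7.609, -35.49). Tangency of A1 to both parallel lines with radius 10.2 puts Q and T at G ± 10.2·n: Q = (9.973, 2.138), T = (-9.973, -2.138). Equal radii place C and Z the same way about V: C = V + 10.2·n = (17.58, -33.36), Z = V − 10.2·n = (-2.364, -37.63). So C.y = -33.36.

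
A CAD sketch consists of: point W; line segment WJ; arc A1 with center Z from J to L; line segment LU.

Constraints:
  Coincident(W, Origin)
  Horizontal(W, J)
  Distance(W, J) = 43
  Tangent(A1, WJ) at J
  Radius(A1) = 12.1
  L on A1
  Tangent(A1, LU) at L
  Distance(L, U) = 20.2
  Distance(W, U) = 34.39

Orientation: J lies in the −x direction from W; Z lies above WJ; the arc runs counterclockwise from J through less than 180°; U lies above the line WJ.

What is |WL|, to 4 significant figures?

32.80

Checks: |ZL| = 12.10 ✓; ∠(ZL, LU) = 90.00° ✓; |LU| = 20.20 ✓; |WU| = 34.39 ✓.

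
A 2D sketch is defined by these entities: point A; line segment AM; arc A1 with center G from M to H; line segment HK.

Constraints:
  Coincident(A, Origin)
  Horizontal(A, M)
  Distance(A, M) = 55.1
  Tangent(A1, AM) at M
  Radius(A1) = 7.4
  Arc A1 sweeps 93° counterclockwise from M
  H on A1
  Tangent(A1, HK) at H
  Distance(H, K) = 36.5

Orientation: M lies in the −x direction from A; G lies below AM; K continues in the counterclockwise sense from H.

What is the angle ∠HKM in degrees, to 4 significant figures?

10.06°

A is at the origin; AM is horizontal with |AM| = 55.1 and M on the −x side, so M = (-55.10, 0.000). The tangent condition forces GM to be normal to AM, so G = M + (0, -7.4) = (-55.10, -7.400). On A1, M sits at bearing 90° from G; a 93° counterclockwise sweep puts H at bearing 183°, so H = G + 7.4·(cos 183°, sin 183°) = (-62.49, -7.787). Since A1 is tangent to HK there, GH ⟂ HK, so HK runs along (−sin 183°, cos 183°); with |HK| = 36.5, K = (-60.58, -44.24). Then cos ∠HKM = KH·KM / (|KH||KM|), giving 10.06°.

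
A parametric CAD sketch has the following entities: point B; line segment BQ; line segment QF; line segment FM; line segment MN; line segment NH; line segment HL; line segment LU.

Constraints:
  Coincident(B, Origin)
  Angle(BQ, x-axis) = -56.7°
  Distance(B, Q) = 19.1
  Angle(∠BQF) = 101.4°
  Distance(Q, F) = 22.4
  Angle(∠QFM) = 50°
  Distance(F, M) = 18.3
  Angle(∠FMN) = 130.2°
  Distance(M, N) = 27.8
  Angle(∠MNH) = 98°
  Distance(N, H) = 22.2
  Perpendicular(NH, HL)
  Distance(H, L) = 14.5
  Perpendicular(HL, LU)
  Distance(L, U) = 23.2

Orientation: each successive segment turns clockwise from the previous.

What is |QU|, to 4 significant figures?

13.31

B is at the origin; BQ runs at -56.7° with length 19.1, so Q = (10.49, -15.96). ∠BQF = 101.4° gives QF at -135.3° from the x-axis; with |QF| = 22.4, F = (-5.436, -31.72). ∠QFM = 50.0° gives FM at 94.70° from the x-axis; with |FM| = 18.3, M = (-6.935, -13.48). ∠FMN = 130.2° gives MN at 44.90° from the x-axis; with |MN| = 27.8, N = (12.76, 6.142). ∠MNH = 98.0° gives NH at -37.10° from the x-axis; with |NH| = 22.2, H = (30.46, -7.249). NH ⟂ HL, so HL runs at -127.1°; with |HL| = 14.5, L = (21.72, -18.81). HL ⟂ LU, so LU runs at 142.9°; with |LU| = 23.2, U = (3.213, -4.820). Then |QU| = |U − Q| = 13.31.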